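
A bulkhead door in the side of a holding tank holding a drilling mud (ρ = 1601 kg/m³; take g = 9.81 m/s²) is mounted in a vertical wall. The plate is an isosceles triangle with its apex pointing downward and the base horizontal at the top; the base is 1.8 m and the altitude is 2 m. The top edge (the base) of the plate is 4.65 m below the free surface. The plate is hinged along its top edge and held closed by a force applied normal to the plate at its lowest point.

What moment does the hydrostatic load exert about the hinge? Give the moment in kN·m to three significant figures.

M ≈ 106 kN·m

γ = ρg = 1601 × 9.81 / 1000 = 15.70581 kN/m³.
With the apex down, the centroid sits h/3 = 2/3 = 0.666667 m below the base (the top edge), so the centroid depth is h_c = 4.65 + 0.666667 = 5.31667 m.
A = ½ × 1.8 × 2 = 1.8 m².
Resultant F = γ·h_c·A = 15.70581 × 5.31667 × 1.8 = 150.305 kN.
I_c = b·h³/36 = 1.8 × 2³/36 = 0.4 m⁴.
Centre of pressure: y_p = y_c + I_c/(y_c·A) = 5.31667 + 0.4/(5.31667 × 1.8) = 5.31667 + 0.0417973 = 5.35847 m along the plane.
The resultant acts 0.666667 + 0.0417973 = 0.708464 m (along the plate) below the hinge at the top edge, so the moment about the hinge is M = F × 0.708464 = 150.305 × 0.708464 = 106.486 kN·m.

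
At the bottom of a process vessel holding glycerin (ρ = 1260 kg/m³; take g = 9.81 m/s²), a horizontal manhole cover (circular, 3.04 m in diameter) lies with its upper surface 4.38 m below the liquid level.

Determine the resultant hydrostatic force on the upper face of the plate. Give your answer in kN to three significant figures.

γ = ρg = 1260 × 9.81 / 1000 = 12.3606 kN/m³.
The plate is horizontal, so pressure is uniform at p = γ·h = 12.3606 × 4.38 = 54.1394 kN/m².
A = π(1.52)² = 7.25834 m².
F = p·A = 54.1394 × 7.25834 = 392.962 kN.

F ≈ 393 kN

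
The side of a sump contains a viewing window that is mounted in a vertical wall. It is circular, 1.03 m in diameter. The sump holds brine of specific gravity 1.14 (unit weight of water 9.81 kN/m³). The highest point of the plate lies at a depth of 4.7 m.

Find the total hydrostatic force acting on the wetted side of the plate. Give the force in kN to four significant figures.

F ≈ 48.60 kN

γ = 1.14 × 9.81 = 11.1834 kN/m³.
The centroid is at the centre, 0.515 m below the top of the plate, so the centroid depth is h_c = 4.7 + 0.515 = 5.215 m.
A = π(0.515)² = 0.833229 m².
Resultant F = γ·h_c·A = 11.1834 × 5.215 × 0.833229 = 48.5951 kN.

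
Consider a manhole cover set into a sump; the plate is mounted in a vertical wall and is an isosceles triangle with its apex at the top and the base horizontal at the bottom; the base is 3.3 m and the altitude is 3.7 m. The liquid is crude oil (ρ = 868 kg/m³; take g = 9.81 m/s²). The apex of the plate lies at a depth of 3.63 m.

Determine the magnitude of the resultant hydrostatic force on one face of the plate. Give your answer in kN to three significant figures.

F ≈ 317 kN

γ = ρg = 868 × 9.81 / 1000 = 8.51508 kN/m³.
With the apex up, the centroid sits 2h/3 = 2 × 3.7/3 = 2.46667 m below the apex, so the centroid depth is h_c = 3.63 + 2.46667 = 6.09667 m.
A = ½ × 3.3 × 3.7 = 6.105 m².
Resultant F = γ·h_c·A = 8.51508 × 6.09667 × 6.105 = 316.933 kN.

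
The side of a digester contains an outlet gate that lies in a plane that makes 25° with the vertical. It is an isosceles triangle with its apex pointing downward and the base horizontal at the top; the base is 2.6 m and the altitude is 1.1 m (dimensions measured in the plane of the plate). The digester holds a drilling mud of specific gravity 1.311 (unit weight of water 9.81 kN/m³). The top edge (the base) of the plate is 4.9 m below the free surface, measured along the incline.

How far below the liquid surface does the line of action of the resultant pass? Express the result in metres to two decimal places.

γ = 1.311 × 9.81 = 12.86091 kN/m³.
The plate makes 25° with the vertical, i.e. θ = 90° − 25° = 65° to the horizontal. Measuring y along the incline from the free-surface line, vertical depth h = y·sinθ with sinθ = 0.906308.
With the apex down, the centroid sits h/3 = 1.1/3 = 0.366667 m below the base (the top edge), so y_c = 4.9 + 0.366667 = 5.26667 m and h_c = 5.26667 × 0.906308 = 4.77323 m.
A = ½ × 2.6 × 1.1 = 1.43 m².
Resultant F = γ·h_c·A = 12.86091 × 4.77323 × 1.43 = 87.785 kN.
I_c = b·h³/36 = 2.6 × 1.1³/36 = 0.0961278 m⁴.
Centre of pressure: y_p = y_c + I_c/(y_c·A) = 5.26667 + 0.0961278/(5.26667 × 1.43) = 5.26667 + 0.0127637 = 5.27943 m along the plane.
Vertically, h_p = y_p·sinθ = 5.27943 × 0.906308 = 4.78479 m.

h_p = 4.78 m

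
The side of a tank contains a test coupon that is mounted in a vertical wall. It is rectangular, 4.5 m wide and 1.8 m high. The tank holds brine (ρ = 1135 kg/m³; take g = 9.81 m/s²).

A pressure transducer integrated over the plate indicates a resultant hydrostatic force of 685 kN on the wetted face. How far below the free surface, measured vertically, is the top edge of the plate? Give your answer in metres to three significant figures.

d_top ≈ 6.70 m

γ = ρg = 1135 × 9.81 / 1000 = 11.13435 kN/m³.
A = 4.5 × 1.8 = 8.1 m².
From F = γ·h_c·A, the centroid depth is h_c = 685/(11.13435 × 8.1) = 7.59523 m.
The centroid lies 1.8/2 = 0.9 m below the top edge, so the top edge sits at h_top = 7.59523 − 0.9 = 6.69523 m below the surface.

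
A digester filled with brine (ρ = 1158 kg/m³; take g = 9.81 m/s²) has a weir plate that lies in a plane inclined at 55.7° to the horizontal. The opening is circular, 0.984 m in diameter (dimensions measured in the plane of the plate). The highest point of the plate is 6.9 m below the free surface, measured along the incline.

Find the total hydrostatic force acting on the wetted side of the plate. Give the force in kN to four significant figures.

γ = ρg = 1158 × 9.81 / 1000 = 11.35998 kN/m³.
Let θ = 55.7° be the plate's angle to the horizontal; measure y along the incline from where the plane meets the free surface. Vertical depth h = y·sinθ with sinθ = 0.826098.
The centroid is at the centre, 0.492 m below the top of the plate, so y_c = 6.9 + 0.492 = 7.392 m and h_c = 7.392 × 0.826098 = 6.10652 m.
A = π(0.492)² = 0.760466 m².
Resultant F = γ·h_c·A = 11.35998 × 6.10652 × 0.760466 = 52.7535 kN.

F ≈ 52.75 kN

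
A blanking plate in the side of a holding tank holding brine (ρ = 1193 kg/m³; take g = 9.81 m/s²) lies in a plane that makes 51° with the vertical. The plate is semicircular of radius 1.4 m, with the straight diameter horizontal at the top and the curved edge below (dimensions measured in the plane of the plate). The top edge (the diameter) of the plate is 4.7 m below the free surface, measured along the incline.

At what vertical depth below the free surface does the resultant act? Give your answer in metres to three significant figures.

h_p = 3.35 m

γ = ρg = 1193 × 9.81 / 1000 = 11.70333 kN/m³.
The plate makes 51° with the vertical, i.e. θ = 90° − 51° = 39° to the horizontal. Measuring y along the incline from the free-surface line, vertical depth h = y·sinθ with sinθ = 0.629320.
The centroid of a semicircle lies 4r/(3π) = 0.594178 m from the diameter, here below the top edge, so y_c = 4.7 + 0.594178 = 5.29418 m and h_c = 5.29418 × 0.629320 = 3.33173 m.
A = πr²/2 = π × 1.4²/2 = 3.07876 m².
Resultant F = γ·h_c·A = 11.70333 × 3.33173 × 3.07876 = 120.048 kN.
I_c = (π/8 − 8/(9π))·r⁴ = 0.109757 × 1.4⁴ = 0.421642 m⁴.
Centre of pressure: y_p = y_c + I_c/(y_c·A) = 5.29418 + 0.421642/(5.29418 × 3.07876) = 5.29418 + 0.0258684 = 5.32005 m along the plane.
Vertically, h_p = y_p·sinθ = 5.32005 × 0.629320 = 3.34801 m.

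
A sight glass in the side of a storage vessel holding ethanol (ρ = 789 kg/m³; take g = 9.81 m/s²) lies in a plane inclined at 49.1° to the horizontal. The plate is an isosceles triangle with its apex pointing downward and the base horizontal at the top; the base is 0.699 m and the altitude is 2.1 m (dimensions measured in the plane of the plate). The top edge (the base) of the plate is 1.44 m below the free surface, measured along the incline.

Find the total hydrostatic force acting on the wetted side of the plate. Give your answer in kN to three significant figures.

F ≈ 9.19 kN

γ = ρg = 789 × 9.81 / 1000 = 7.74009 kN/m³.
Let θ = 49.1° be the plate's angle to the horizontal; measure y along the incline from where the plane meets the free surface. Vertical depth h = y·sinθ with sinθ = 0.755853.
With the apex down, the centroid sits h/3 = 2.1/3 = 0.7 m below the base (the top edge), so y_c = 1.44 + 0.7 = 2.14 m and h_c = 2.14 × 0.755853 = 1.61753 m.
A = ½ × 0.699 × 2.1 = 0.73395 m².
Resultant F = γ·h_c·A = 7.74009 × 1.61753 × 0.73395 = 9.18893 kN.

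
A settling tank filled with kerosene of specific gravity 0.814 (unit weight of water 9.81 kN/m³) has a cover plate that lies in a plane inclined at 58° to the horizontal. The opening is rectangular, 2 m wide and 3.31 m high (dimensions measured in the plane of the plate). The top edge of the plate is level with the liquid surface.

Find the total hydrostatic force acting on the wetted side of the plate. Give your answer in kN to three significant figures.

F ≈ 74.2 kN

γ = 0.814 × 9.81 = 7.98534 kN/m³.
Let θ = 58° be the plate's angle to the horizontal; measure y along the incline from where the plane meets the free surface. Vertical depth h = y·sinθ with sinθ = 0.848048.
The centroid lies 3.31/2 = 1.655 m below the top edge, so y_c = 1.655 m and h_c = 1.655 × 0.848048 = 1.40352 m.
A = 2 × 3.31 = 6.62 m².
Resultant F = γ·h_c·A = 7.98534 × 1.40352 × 6.62 = 74.1942 kN.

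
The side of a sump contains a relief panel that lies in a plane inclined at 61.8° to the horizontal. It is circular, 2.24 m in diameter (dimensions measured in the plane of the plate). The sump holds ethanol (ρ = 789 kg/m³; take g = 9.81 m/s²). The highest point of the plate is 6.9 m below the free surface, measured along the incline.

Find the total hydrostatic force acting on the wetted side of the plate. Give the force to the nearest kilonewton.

γ = ρg = 789 × 9.81 / 1000 = 7.74009 kN/m³.
Let θ = 61.8° be the plate's angle to the horizontal; measure y along the incline from where the plane meets the free surface. Vertical depth h = y·sinθ with sinθ = 0.881303.
The centroid is at the centre, 1.12 m below the top of the plate, so y_c = 6.9 + 1.12 = 8.02 m and h_c = 8.02 × 0.881303 = 7.06805 m.
A = π(1.12)² = 3.94081 m².
Resultant F = γ·h_c·A = 7.74009 × 7.06805 × 3.94081 = 215.591 kN.

F ≈ 216 kN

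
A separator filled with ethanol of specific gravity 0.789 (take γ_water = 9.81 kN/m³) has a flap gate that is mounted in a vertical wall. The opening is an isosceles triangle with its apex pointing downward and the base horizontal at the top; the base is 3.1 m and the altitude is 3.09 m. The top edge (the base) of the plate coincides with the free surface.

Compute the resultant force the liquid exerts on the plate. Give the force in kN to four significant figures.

F ≈ 38.18 kN

γ = 0.789 × 9.81 = 7.74009 kN/m³.
With the apex down, the centroid sits h/3 = 3.09/3 = 1.03 m below the base (the top edge), so the centroid depth is h_c = 1.03 m.
A = ½ × 3.1 × 3.09 = 4.7895 m².
Resultant F = γ·h_c·A = 7.74009 × 1.03 × 4.7895 = 38.1833 kN.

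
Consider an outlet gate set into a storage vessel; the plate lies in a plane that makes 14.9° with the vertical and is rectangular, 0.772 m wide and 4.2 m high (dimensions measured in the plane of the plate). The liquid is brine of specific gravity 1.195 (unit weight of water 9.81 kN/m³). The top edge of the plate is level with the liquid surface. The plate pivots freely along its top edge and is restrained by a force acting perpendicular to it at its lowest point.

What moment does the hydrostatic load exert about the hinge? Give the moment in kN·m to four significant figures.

γ = 1.195 × 9.81 = 11.72295 kN/m³.
The plate makes 14.9° with the vertical, i.e. θ = 90° − 14.9° = 75.1° to the horizontal. Measuring y along the incline from the free-surface line, vertical depth h = y·sinθ with sinθ = 0.966376.
The centroid lies 4.2/2 = 2.1 m below the top edge, so y_c = 2.1 m and h_c = 2.1 × 0.966376 = 2.02939 m.
A = 0.772 × 4.2 = 3.2424 m².
Resultant F = γ·h_c·A = 11.72295 × 2.02939 × 3.2424 = 77.1381 kN.
I_c = b·h³/12 = 0.772 × 4.2³/12 = 4.76633 m⁴.
Centre of pressure: y_p = y_c + I_c/(y_c·A) = 2.1 + 4.76633/(2.1 × 3.2424) = 2.1 + 0.7 = 2.8 m along the plane.
The resultant acts 2.1 + 0.7 = 2.8 m (along the plate) below the hinge at the top edge, so the moment about the hinge is M = F × 2.8 = 77.1381 × 2.8 = 215.987 kN·m.

M ≈ 216.0 kN·m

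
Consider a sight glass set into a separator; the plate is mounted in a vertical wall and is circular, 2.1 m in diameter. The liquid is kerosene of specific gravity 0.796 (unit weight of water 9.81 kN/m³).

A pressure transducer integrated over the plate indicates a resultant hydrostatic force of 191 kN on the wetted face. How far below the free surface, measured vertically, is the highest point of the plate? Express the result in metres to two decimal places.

d_top ≈ 6.01 m

γ = 0.796 × 9.81 = 7.80876 kN/m³.
A = π(1.05)² = 3.46361 m².
From F = γ·h_c·A, the centroid depth is h_c = 191/(7.80876 × 3.46361) = 7.06191 m.
The centroid is at the centre, 1.05 m below the top of the plate, so the highest point sits at h_top = 7.06191 − 1.05 = 6.01191 m below the surface.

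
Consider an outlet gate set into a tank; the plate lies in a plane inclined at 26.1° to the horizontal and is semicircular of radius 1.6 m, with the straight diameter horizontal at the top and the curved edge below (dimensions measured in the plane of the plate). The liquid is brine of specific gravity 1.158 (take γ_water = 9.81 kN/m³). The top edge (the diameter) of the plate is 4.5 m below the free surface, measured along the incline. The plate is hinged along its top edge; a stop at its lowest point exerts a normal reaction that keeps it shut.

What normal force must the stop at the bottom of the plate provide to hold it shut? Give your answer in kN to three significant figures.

P ≈ 46.4 kN

γ = 1.158 × 9.81 = 11.35998 kN/m³.
Let θ = 26.1° be the plate's angle to the horizontal; measure y along the incline from where the plane meets the free surface. Vertical depth h = y·sinθ with sinθ = 0.439939.
The centroid of a semicircle lies 4r/(3π) = 0.679061 m from the diameter, here below the top edge, so y_c = 4.5 + 0.679061 = 5.17906 m and h_c = 5.17906 × 0.439939 = 2.27847 m.
A = πr²/2 = π × 1.6²/2 = 4.02124 m².
Resultant F = γ·h_c·A = 11.35998 × 2.27847 × 4.02124 = 104.083 kN.
I_c = (π/8 − 8/(9π))·r⁴ = 0.109757 × 1.6⁴ = 0.719303 m⁴.
Centre of pressure: y_p = y_c + I_c/(y_c·A) = 5.17906 + 0.719303/(5.17906 × 4.02124) = 5.17906 + 0.0345383 = 5.2136 m along the plane.
The resultant acts 0.679061 + 0.0345383 = 0.713599 m (along the plate) below the hinge at the top edge, so the moment about the hinge is M = F × 0.713599 = 104.083 × 0.713599 = 74.2735 kN·m.
A normal force at the bottom, 1.6 m from the hinge, must supply this moment: P = 74.2735/1.6 = 46.4209 kN.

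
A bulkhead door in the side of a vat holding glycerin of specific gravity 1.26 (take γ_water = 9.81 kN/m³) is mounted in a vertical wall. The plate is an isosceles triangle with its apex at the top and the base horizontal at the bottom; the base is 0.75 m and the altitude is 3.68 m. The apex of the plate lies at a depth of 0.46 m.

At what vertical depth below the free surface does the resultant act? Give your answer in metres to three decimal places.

γ = 1.26 × 9.81 = 12.3606 kN/m³.
With the apex up, the centroid sits 2h/3 = 2 × 3.68/3 = 2.45333 m below the apex, so the centroid depth is h_c = 0.46 + 2.45333 = 2.91333 m.
A = ½ × 0.75 × 3.68 = 1.38 m².
Resultant F = γ·h_c·A = 12.3606 × 2.91333 × 1.38 = 49.6945 kN.
I_c = b·h³/36 = 0.75 × 3.68³/36 = 1.03825 m⁴.
Centre of pressure: y_p = y_c + I_c/(y_c·A) = 2.91333 + 1.03825/(2.91333 × 1.38) = 2.91333 + 0.258246 = 3.17158 m along the plane.

h_p = 3.172 m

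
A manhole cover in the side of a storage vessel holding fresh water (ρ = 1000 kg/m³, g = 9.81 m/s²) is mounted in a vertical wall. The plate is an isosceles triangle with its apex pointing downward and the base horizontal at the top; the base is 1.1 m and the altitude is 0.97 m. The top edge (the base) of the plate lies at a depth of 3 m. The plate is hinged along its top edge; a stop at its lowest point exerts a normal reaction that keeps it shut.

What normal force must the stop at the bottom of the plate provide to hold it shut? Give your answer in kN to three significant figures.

P ≈ 6.08 kN

γ = ρg = 1000 × 9.81 = 9810 N/m³ = 9.81 kN/m³.
With the apex down, the centroid sits h/3 = 0.97/3 = 0.323333 m below the base (the top edge), so the centroid depth is h_c = 3 + 0.323333 = 3.32333 m.
A = ½ × 1.1 × 0.97 = 0.5335 m².
Resultant F = γ·h_c·A = 9.81 × 3.32333 × 0.5335 = 17.3931 kN.
I_c = b·h³/36 = 1.1 × 0.97³/36 = 0.0278872 m⁴.
Centre of pressure: y_p = y_c + I_c/(y_c·A) = 3.32333 + 0.0278872/(3.32333 × 0.5335) = 3.32333 + 0.0157289 = 3.33906 m along the plane.
The resultant acts 0.323333 + 0.0157289 = 0.339062 m (along the plate) below the hinge at the top edge, so the moment about the hinge is M = F × 0.339062 = 17.3931 × 0.339062 = 5.89734 kN·m.
A normal force at the bottom, 0.97 m from the hinge, must supply this moment: P = 5.89734/0.97 = 6.07973 kN.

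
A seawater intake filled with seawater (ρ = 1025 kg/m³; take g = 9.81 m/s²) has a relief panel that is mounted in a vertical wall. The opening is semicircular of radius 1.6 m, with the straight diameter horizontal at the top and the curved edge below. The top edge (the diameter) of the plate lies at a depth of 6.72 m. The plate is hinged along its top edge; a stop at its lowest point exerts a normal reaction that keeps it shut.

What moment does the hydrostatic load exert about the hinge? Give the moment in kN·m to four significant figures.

γ = ρg = 1025 × 9.81 / 1000 = 10.05525 kN/m³.
The centroid of a semicircle lies 4r/(3π) = 0.679061 m from the diameter, here below the top edge, so the centroid depth is h_c = 6.72 + 0.679061 = 7.39906 m.
A = πr²/2 = π × 1.6²/2 = 4.02124 m².
Resultant F = γ·h_c·A = 10.05525 × 7.39906 × 4.02124 = 299.178 kN.
I_c = (π/8 − 8/(9π))·r⁴ = 0.109757 × 1.6⁴ = 0.719303 m⁴.
Centre of pressure: y_p = y_c + I_c/(y_c·A) = 7.39906 + 0.719303/(7.39906 × 4.02124) = 7.39906 + 0.0241755 = 7.42324 m along the plane.
The resultant acts 0.679061 + 0.0241755 = 0.703237 m (along the plate) below the hinge at the top edge, so the moment about the hinge is M = F × 0.703237 = 299.178 × 0.703237 = 210.393 kN·m.

M ≈ 210.4 kN·m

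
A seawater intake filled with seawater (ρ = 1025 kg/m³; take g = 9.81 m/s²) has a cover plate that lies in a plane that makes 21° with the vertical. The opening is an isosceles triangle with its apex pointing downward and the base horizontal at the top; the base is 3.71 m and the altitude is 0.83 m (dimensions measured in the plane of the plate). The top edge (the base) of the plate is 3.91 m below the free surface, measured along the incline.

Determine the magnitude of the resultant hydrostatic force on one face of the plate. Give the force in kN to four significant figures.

F ≈ 60.51 kN

γ = ρg = 1025 × 9.81 / 1000 = 10.05525 kN/m³.
The plate makes 21° with the vertical, i.e. θ = 90° − 21° = 69° to the horizontal. Measuring y along the incline from the free-surface line, vertical depth h = y·sinθ with sinθ = 0.933580.
With the apex down, the centroid sits h/3 = 0.83/3 = 0.276667 m below the base (the top edge), so y_c = 3.91 + 0.276667 = 4.18667 m and h_c = 4.18667 × 0.933580 = 3.90859 m.
A = ½ × 3.71 × 0.83 = 1.53965 m².
Resultant F = γ·h_c·A = 10.05525 × 3.90859 × 1.53965 = 60.5111 kN.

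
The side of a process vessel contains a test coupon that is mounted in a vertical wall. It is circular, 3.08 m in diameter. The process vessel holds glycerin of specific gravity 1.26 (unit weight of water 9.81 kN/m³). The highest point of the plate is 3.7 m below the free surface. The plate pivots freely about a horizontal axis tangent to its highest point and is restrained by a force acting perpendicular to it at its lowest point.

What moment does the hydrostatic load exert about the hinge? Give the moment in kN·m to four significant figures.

γ = 1.26 × 9.81 = 12.3606 kN/m³.
The centroid is at the centre, 1.54 m below the top of the plate, so the centroid depth is h_c = 3.7 + 1.54 = 5.24 m.
A = π(1.54)² = 7.4506 m².
Resultant F = γ·h_c·A = 12.3606 × 5.24 × 7.4506 = 482.572 kN.
I_c = πr⁴/4 = π × 1.54⁴/4 = 4.41746 m⁴.
Centre of pressure: y_p = y_c + I_c/(y_c·A) = 5.24 + 4.41746/(5.24 × 7.4506) = 5.24 + 0.113149 = 5.35315 m along the plane.
The resultant acts 1.54 + 0.113149 = 1.65315 m (along the plate) below the hinge at the top edge, so the moment about the hinge is M = F × 1.65315 = 482.572 × 1.65315 = 797.764 kN·m.

M ≈ 797.8 kN·m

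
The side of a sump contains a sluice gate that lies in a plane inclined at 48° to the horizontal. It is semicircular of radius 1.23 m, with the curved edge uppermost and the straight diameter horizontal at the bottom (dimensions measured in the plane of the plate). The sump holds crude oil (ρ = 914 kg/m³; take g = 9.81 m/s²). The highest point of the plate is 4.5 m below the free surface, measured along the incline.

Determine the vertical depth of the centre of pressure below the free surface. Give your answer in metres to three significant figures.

γ = ρg = 914 × 9.81 / 1000 = 8.96634 kN/m³.
Let θ = 48° be the plate's angle to the horizontal; measure y along the incline from where the plane meets the free surface. Vertical depth h = y·sinθ with sinθ = 0.743145.
The centroid lies 4r/(3π) = 0.522028 m above the diameter, so r − 4r/(3π) = 1.23 − 0.522028 = 0.707972 m below the topmost point, so y_c = 4.5 + 0.707972 = 5.20797 m and h_c = 5.20797 × 0.743145 = 3.87028 m.
A = πr²/2 = π × 1.23²/2 = 2.37646 m².
Resultant F = γ·h_c·A = 8.96634 × 3.87028 × 2.37646 = 82.4685 kN.
I_c = (π/8 − 8/(9π))·r⁴ = 0.109757 × 1.23⁴ = 0.251219 m⁴.
Centre of pressure: y_p = y_c + I_c/(y_c·A) = 5.20797 + 0.251219/(5.20797 × 2.37646) = 5.20797 + 0.020298 = 5.22827 m along the plane.
Vertically, h_p = y_p·sinθ = 5.22827 × 0.743145 = 3.88536 m.

h_p = 3.89 m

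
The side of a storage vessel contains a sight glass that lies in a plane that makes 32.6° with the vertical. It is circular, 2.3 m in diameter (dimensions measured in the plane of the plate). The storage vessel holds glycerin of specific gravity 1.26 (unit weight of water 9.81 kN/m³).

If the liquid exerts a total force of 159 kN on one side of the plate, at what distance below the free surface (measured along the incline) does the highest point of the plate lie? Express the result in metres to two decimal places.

γ = 1.26 × 9.81 = 12.3606 kN/m³.
A = π(1.15)² = 4.15476 m².
From F = γ·h_c·A, the centroid depth is h_c = 159/(12.3606 × 4.15476) = 3.09608 m.
The plate makes 32.6° with the vertical, i.e. θ = 90° − 32.6° = 57.4° to the horizontal. Measuring y along the incline from the free-surface line, vertical depth h = y·sinθ with sinθ = 0.842452.
Along the incline, y_c = h_c/sinθ = 3.09608/0.842452 = 3.67508 m.
The centroid is at the centre, 1.15 m below the top of the plate, so the highest point sits at y_top = 3.67508 − 1.15 = 2.52508 m along the incline.

y_top ≈ 2.53 m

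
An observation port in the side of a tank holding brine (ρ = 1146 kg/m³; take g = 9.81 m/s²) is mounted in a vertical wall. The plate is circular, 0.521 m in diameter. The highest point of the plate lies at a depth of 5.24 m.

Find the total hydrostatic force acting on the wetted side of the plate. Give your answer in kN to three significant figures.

γ = ρg = 1146 × 9.81 / 1000 = 11.24226 kN/m³.
The centroid is at the centre, 0.2605 m below the top of the plate, so the centroid depth is h_c = 5.24 + 0.2605 = 5.5005 m.
A = π(0.2605)² = 0.213189 m².
Resultant F = γ·h_c·A = 11.24226 × 5.5005 × 0.213189 = 13.1832 kN.

F ≈ 13.2 kN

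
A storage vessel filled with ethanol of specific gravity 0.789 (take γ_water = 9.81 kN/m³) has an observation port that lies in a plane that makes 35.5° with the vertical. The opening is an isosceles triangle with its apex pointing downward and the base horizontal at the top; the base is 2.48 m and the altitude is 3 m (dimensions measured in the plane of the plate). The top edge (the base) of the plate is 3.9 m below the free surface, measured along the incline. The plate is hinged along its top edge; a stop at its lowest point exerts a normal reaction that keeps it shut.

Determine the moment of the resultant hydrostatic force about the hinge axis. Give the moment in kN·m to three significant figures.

M ≈ 127 kN·m

γ = 0.789 × 9.81 = 7.74009 kN/m³.
The plate makes 35.5° with the vertical, i.e. θ = 90° − 35.5° = 54.5° to the horizontal. Measuring y along the incline from the free-surface line, vertical depth h = y·sinθ with sinθ = 0.814116.
With the apex down, the centroid sits h/3 = 3/3 = 1 m below the base (the top edge), so y_c = 3.9 + 1 = 4.9 m and h_c = 4.9 × 0.814116 = 3.98917 m.
A = ½ × 2.48 × 3 = 3.72 m².
Resultant F = γ·h_c·A = 7.74009 × 3.98917 × 3.72 = 114.861 kN.
I_c = b·h³/36 = 2.48 × 3³/36 = 1.86 m⁴.
Centre of pressure: y_p = y_c + I_c/(y_c·A) = 4.9 + 1.86/(4.9 × 3.72) = 4.9 + 0.102041 = 5.00204 m along the plane.
The resultant acts 1 + 0.102041 = 1.10204 m (along the plate) below the hinge at the top edge, so the moment about the hinge is M = F × 1.10204 = 114.861 × 1.10204 = 126.581 kN·m.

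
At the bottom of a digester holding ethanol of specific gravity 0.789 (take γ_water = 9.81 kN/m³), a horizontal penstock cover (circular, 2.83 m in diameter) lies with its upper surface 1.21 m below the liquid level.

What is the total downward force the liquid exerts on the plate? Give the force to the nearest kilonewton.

F ≈ 59 kN

γ = 0.789 × 9.81 = 7.74009 kN/m³.
The plate is horizontal, so pressure is uniform at p = γ·h = 7.74009 × 1.21 = 9.36551 kN/m².
A = π(1.415)² = 6.29018 m².
F = p·A = 9.36551 × 6.29018 = 58.9107 kN.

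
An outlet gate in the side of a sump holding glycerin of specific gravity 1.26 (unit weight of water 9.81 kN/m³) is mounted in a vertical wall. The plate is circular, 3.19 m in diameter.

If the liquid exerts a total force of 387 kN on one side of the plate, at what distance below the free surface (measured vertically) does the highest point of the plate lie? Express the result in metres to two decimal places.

d_top ≈ 2.32 m

γ = 1.26 × 9.81 = 12.3606 kN/m³.
A = π(1.595)² = 7.99229 m².
From F = γ·h_c·A, the centroid depth is h_c = 387/(12.3606 × 7.99229) = 3.91742 m.
The centroid is at the centre, 1.595 m below the top of the plate, so the highest point sits at h_top = 3.91742 − 1.595 = 2.32242 m below the surface.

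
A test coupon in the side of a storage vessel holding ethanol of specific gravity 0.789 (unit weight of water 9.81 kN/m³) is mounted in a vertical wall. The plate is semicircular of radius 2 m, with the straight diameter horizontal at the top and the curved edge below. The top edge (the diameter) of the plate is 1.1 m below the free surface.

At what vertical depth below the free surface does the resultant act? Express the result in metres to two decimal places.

γ = 0.789 × 9.81 = 7.74009 kN/m³.
The centroid of a semicircle lies 4r/(3π) = 0.848826 m from the diameter, here below the top edge, so the centroid depth is h_c = 1.1 + 0.848826 = 1.94883 m.
A = πr²/2 = π × 2²/2 = 6.28319 m².
Resultant F = γ·h_c·A = 7.74009 × 1.94883 × 6.28319 = 94.7764 kN.
I_c = (π/8 − 8/(9π))·r⁴ = 0.109757 × 2⁴ = 1.75611 m⁴.
Centre of pressure: y_p = y_c + I_c/(y_c·A) = 1.94883 + 1.75611/(1.94883 × 6.28319) = 1.94883 + 0.143416 = 2.09225 m along the plane.

h_p = 2.09 m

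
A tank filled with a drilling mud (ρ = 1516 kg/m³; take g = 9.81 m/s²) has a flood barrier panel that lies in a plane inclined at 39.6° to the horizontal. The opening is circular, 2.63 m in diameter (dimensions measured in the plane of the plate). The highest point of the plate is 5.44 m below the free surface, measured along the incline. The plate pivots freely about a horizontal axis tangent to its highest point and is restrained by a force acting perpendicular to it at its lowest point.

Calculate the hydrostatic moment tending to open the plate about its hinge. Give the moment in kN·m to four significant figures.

M ≈ 479.7 kN·m

γ = ρg = 1516 × 9.81 / 1000 = 14.87196 kN/m³.
Let θ = 39.6° be the plate's angle to the horizontal; measure y along the incline from where the plane meets the free surface. Vertical depth h = y·sinθ with sinθ = 0.637424.
The centroid is at the centre, 1.315 m below the top of the plate, so y_c = 5.44 + 1.315 = 6.755 m and h_c = 6.755 × 0.637424 = 4.3058 m.
A = π(1.315)² = 5.43252 m².
Resultant F = γ·h_c·A = 14.87196 × 4.3058 × 5.43252 = 347.875 kN.
I_c = πr⁴/4 = π × 1.315⁴/4 = 2.34851 m⁴.
Centre of pressure: y_p = y_c + I_c/(y_c·A) = 6.755 + 2.34851/(6.755 × 5.43252) = 6.755 + 0.0639979 = 6.819 m along the plane.
The resultant acts 1.315 + 0.0639979 = 1.379 m (along the plate) below the hinge at the top edge, so the moment about the hinge is M = F × 1.379 = 347.875 × 1.379 = 479.72 kN·m.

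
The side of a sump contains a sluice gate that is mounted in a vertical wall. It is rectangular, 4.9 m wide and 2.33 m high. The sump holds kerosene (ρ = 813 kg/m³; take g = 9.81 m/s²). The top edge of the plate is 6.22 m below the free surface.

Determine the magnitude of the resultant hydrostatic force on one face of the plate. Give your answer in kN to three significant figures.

F ≈ 672 kN

γ = ρg = 813 × 9.81 / 1000 = 7.97553 kN/m³.
The centroid lies 2.33/2 = 1.165 m below the top edge, so the centroid depth is h_c = 6.22 + 1.165 = 7.385 m.
A = 4.9 × 2.33 = 11.417 m².
Resultant F = γ·h_c·A = 7.97553 × 7.385 × 11.417 = 672.453 kN.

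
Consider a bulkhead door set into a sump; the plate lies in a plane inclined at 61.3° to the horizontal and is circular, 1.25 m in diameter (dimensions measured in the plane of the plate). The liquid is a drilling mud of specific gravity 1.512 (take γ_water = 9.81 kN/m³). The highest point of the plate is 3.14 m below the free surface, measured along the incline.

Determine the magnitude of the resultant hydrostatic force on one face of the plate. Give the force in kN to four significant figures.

γ = 1.512 × 9.81 = 14.83272 kN/m³.
Let θ = 61.3° be the plate's angle to the horizontal; measure y along the incline from where the plane meets the free surface. Vertical depth h = y·sinθ with sinθ = 0.877146.
The centroid is at the centre, 0.625 m below the top of the plate, so y_c = 3.14 + 0.625 = 3.765 m and h_c = 3.765 × 0.877146 = 3.30245 m.
A = π(0.625)² = 1.22718 m².
Resultant F = γ·h_c·A = 14.83272 × 3.30245 × 1.22718 = 60.1126 kN.

F ≈ 60.11 kN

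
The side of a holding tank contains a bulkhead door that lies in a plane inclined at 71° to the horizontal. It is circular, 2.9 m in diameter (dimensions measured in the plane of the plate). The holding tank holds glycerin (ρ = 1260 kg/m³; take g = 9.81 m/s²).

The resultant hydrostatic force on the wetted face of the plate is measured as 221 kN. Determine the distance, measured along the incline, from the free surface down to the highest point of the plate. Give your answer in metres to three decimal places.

γ = ρg = 1260 × 9.81 / 1000 = 12.3606 kN/m³.
A = π(1.45)² = 6.6052 m².
From F = γ·h_c·A, the centroid depth is h_c = 221/(12.3606 × 6.6052) = 2.70687 m.
Let θ = 71° be the plate's angle to the horizontal; measure y along the incline from where the plane meets the free surface. Vertical depth h = y·sinθ with sinθ = 0.945519.
Along the incline, y_c = h_c/sinθ = 2.70687/0.945519 = 2.86284 m.
The centroid is at the centre, 1.45 m below the top of the plate, so the highest point sits at y_top = 2.86284 − 1.45 = 1.41284 m along the incline.

y_top ≈ 1.413 m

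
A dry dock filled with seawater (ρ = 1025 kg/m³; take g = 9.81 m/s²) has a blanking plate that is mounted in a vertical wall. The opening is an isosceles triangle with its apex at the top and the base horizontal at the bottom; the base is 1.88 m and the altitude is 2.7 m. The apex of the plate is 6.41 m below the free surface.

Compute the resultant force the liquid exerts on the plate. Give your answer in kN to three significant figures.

F ≈ 210 kN

γ = ρg = 1025 × 9.81 / 1000 = 10.05525 kN/m³.
With the apex up, the centroid sits 2h/3 = 2 × 2.7/3 = 1.8 m below the apex, so the centroid depth is h_c = 6.41 + 1.8 = 8.21 m.
A = ½ × 1.88 × 2.7 = 2.538 m².
Resultant F = γ·h_c·A = 10.05525 × 8.21 × 2.538 = 209.521 kN.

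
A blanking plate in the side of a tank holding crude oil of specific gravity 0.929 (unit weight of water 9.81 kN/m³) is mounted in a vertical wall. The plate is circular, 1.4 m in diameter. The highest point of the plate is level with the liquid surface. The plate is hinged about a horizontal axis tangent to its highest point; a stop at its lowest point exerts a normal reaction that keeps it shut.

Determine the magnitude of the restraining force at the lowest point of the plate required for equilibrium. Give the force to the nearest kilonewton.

γ = 0.929 × 9.81 = 9.11349 kN/m³.
The centroid is at the centre, 0.7 m below the top of the plate, so the centroid depth is h_c = 0.7 m.
A = π(0.7)² = 1.53938 m².
Resultant F = γ·h_c·A = 9.11349 × 0.7 × 1.53938 = 9.82039 kN.
I_c = πr⁴/4 = π × 0.7⁴/4 = 0.188574 m⁴.
Centre of pressure: y_p = y_c + I_c/(y_c·A) = 0.7 + 0.188574/(0.7 × 1.53938) = 0.7 + 0.175 = 0.875 m along the plane.
The resultant acts 0.7 + 0.175 = 0.875 m (along the plate) below the hinge at the top edge, so the moment about the hinge is M = F × 0.875 = 9.82039 × 0.875 = 8.59284 kN·m.
A normal force at the bottom, 1.4 m from the hinge, must supply this moment: P = 8.59284/1.4 = 6.13774 kN.

P ≈ 6 kN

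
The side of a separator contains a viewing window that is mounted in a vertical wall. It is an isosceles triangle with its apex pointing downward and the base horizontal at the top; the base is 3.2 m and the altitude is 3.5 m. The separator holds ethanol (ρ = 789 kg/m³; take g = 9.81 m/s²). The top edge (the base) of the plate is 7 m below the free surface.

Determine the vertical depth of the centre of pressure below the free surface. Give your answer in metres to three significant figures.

h_p = 8.25 m

γ = ρg = 789 × 9.81 / 1000 = 7.74009 kN/m³.
With the apex down, the centroid sits h/3 = 3.5/3 = 1.16667 m below the base (the top edge), so the centroid depth is h_c = 7 + 1.16667 = 8.16667 m.
A = ½ × 3.2 × 3.5 = 5.6 m².
Resultant F = γ·h_c·A = 7.74009 × 8.16667 × 5.6 = 353.98 kN.
I_c = b·h³/36 = 3.2 × 3.5³/36 = 3.81111 m⁴.
Centre of pressure: y_p = y_c + I_c/(y_c·A) = 8.16667 + 3.81111/(8.16667 × 5.6) = 8.16667 + 0.0833333 = 8.25 m along the plane.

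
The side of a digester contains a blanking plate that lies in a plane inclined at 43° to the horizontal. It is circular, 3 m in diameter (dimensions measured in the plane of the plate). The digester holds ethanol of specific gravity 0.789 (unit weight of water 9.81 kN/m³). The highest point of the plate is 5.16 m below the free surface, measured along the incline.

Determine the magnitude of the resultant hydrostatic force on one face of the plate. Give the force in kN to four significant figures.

F ≈ 248.5 kN

γ = 0.789 × 9.81 = 7.74009 kN/m³.
Let θ = 43° be the plate's angle to the horizontal; measure y along the incline from where the plane meets the free surface. Vertical depth h = y·sinθ with sinθ = 0.681998.
The centroid is at the centre, 1.5 m below the top of the plate, so y_c = 5.16 + 1.5 = 6.66 m and h_c = 6.66 × 0.681998 = 4.54211 m.
A = π(1.5)² = 7.06858 m².
Resultant F = γ·h_c·A = 7.74009 × 4.54211 × 7.06858 = 248.505 kN.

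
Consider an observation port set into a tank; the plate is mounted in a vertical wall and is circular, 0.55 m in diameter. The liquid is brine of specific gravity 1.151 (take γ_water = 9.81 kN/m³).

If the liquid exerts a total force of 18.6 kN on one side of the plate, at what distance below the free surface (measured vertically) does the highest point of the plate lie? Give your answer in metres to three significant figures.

d_top ≈ 6.66 m

γ = 1.151 × 9.81 = 11.29131 kN/m³.
A = π(0.275)² = 0.237583 m².
From F = γ·h_c·A, the centroid depth is h_c = 18.6/(11.29131 × 0.237583) = 6.93351 m.
The centroid is at the centre, 0.275 m below the top of the plate, so the highest point sits at h_top = 6.93351 − 0.275 = 6.65851 m below the surface.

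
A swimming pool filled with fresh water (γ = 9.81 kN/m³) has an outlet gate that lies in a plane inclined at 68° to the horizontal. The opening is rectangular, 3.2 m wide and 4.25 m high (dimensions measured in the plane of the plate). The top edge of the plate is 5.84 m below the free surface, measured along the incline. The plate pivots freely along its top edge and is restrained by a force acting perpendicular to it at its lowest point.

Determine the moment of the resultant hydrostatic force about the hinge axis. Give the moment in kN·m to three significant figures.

M ≈ 2280 kN·m

γ = 9.81 kN/m³.
Let θ = 68° be the plate's angle to the horizontal; measure y along the incline from where the plane meets the free surface. Vertical depth h = y·sinθ with sinθ = 0.927184.
The centroid lies 4.25/2 = 2.125 m below the top edge, so y_c = 5.84 + 2.125 = 7.965 m and h_c = 7.965 × 0.927184 = 7.38502 m.
A = 3.2 × 4.25 = 13.6 m².
Resultant F = γ·h_c·A = 9.81 × 7.38502 × 13.6 = 985.28 kN.
I_c = b·h³/12 = 3.2 × 4.25³/12 = 20.4708 m⁴.
Centre of pressure: y_p = y_c + I_c/(y_c·A) = 7.965 + 20.4708/(7.965 × 13.6) = 7.965 + 0.188978 = 8.15398 m along the plane.
The resultant acts 2.125 + 0.188978 = 2.31398 m (along the plate) below the hinge at the top edge, so the moment about the hinge is M = F × 2.31398 = 985.28 × 2.31398 = 2279.92 kN·m.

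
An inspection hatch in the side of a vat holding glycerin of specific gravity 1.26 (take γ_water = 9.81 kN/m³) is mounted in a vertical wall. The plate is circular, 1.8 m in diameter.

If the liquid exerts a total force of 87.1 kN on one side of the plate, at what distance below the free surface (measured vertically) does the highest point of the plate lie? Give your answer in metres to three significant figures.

d_top ≈ 1.87 m

γ = 1.26 × 9.81 = 12.3606 kN/m³.
A = π(0.9)² = 2.54469 m².
From F = γ·h_c·A, the centroid depth is h_c = 87.1/(12.3606 × 2.54469) = 2.76913 m.
The centroid is at the centre, 0.9 m below the top of the plate, so the highest point sits at h_top = 2.76913 − 0.9 = 1.86913 m below the surface.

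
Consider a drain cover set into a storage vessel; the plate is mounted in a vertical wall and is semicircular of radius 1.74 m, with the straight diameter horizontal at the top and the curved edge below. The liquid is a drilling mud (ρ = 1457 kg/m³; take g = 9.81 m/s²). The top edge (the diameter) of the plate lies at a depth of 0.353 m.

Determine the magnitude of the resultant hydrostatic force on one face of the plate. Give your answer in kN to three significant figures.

F ≈ 74.2 kN

γ = ρg = 1457 × 9.81 / 1000 = 14.29317 kN/m³.
The centroid of a semicircle lies 4r/(3π) = 0.738479 m from the diameter, here below the top edge, so the centroid depth is h_c = 0.353 + 0.738479 = 1.09148 m.
A = πr²/2 = π × 1.74²/2 = 4.75574 m².
Resultant F = γ·h_c·A = 14.29317 × 1.09148 × 4.75574 = 74.1929 kN.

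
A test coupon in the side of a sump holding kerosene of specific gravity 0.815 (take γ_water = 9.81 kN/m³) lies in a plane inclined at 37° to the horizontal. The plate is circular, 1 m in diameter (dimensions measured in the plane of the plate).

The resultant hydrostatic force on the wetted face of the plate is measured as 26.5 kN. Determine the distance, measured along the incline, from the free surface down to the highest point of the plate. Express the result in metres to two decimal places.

γ = 0.815 × 9.81 = 7.99515 kN/m³.
A = π(0.5)² = 0.785398 m².
From F = γ·h_c·A, the centroid depth is h_c = 26.5/(7.99515 × 0.785398) = 4.22017 m.
Let θ = 37° be the plate's angle to the horizontal; measure y along the incline from where the plane meets the free surface. Vertical depth h = y·sinθ with sinθ = 0.601815.
Along the incline, y_c = h_c/sinθ = 4.22017/0.601815 = 7.0124 m.
The centroid is at the centre, 0.5 m below the top of the plate, so the highest point sits at y_top = 7.0124 − 0.5 = 6.5124 m along the incline.

y_top ≈ 6.51 m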